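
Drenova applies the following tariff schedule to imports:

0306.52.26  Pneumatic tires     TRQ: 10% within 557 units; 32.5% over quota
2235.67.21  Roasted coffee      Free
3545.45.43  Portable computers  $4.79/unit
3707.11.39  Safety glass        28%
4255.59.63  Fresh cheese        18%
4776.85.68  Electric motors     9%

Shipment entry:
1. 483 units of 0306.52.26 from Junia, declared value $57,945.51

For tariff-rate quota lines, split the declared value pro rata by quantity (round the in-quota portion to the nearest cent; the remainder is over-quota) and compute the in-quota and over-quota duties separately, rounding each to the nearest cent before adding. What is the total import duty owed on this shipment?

$5,794.55

Line 1 (0306.52.26, Junia, 483 units, $57,945.51):
Code 0306.52.26 is under a tariff-rate quota (threshold 557 units). Quantity 483 units is within the quota, so the in-quota rate 10% applies to the full value.
Duty = $57,945.51 × 10% = $5,794.55.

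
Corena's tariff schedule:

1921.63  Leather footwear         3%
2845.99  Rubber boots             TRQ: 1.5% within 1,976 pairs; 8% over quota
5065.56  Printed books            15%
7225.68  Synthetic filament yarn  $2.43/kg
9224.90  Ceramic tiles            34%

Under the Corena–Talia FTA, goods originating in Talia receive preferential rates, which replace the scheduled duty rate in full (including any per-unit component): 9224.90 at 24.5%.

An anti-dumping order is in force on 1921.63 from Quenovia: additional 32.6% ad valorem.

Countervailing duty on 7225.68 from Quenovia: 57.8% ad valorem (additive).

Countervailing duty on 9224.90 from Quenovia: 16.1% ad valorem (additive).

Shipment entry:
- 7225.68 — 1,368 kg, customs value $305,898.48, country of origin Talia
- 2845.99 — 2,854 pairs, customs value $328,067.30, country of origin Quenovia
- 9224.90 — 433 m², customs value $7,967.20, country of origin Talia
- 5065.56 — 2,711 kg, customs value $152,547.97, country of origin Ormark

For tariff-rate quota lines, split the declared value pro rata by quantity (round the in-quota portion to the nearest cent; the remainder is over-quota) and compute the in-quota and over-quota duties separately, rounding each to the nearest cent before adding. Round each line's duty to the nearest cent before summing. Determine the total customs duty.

Line 1 (7225.68, Talia, 1,368 kg, $305,898.48):
Base rate for 7225.68 is $2.43/kg.
Origin Talia is the FTA partner but 7225.68 is not on the preference list; base rate stands.
The additional-duty order on 7225.68 targets Quenovia, not Talia; it does not apply.
Duty = 1,368 × $2.43 = $3,324.24.
Line 2 (2845.99, Quenovia, 2,854 pairs, $328,067.30):
Code 2845.99 is under a tariff-rate quota (threshold 1,976 pairs). In-quota: 1,976 pairs at 1.5%; over-quota: 878 pairs at 8%.
Pro-rata value split: in-quota = $328,067.30 × 1,976/2,854 = $227,141.20; over-quota = $328,067.30 − $227,141.20 = $100,926.10.
In-quota duty = $227,141.20 × 1.5% = $3,407.12. Over-quota duty = $100,926.10 × 8% = $8,074.09.
Line duty = $3,407.12 + $8,074.09 = $11,481.21.
Line 3 (9224.90, Talia, 433 m², $7,967.20):
Base rate for 9224.90 is 34%.
Origin Talia qualifies under the Corena–Talia agreement and 9224.90 is covered: preferential rate 24.5% applies instead.
The additional-duty order on 9224.90 targets Quenovia, not Talia; it does not apply.
Duty = $7,967.20 × 24.5% = $1,951.96.
Line 4 (5065.56, Ormark, 2,711 kg, $152,547.97):
Base rate for 5065.56 is 15%.
Duty = $152,547.97 × 15% = $22,882.20.
Total = $3,324.24 + $11,481.21 + $1,951.96 + $22,882.20 = $39,639.61.

$39,639.61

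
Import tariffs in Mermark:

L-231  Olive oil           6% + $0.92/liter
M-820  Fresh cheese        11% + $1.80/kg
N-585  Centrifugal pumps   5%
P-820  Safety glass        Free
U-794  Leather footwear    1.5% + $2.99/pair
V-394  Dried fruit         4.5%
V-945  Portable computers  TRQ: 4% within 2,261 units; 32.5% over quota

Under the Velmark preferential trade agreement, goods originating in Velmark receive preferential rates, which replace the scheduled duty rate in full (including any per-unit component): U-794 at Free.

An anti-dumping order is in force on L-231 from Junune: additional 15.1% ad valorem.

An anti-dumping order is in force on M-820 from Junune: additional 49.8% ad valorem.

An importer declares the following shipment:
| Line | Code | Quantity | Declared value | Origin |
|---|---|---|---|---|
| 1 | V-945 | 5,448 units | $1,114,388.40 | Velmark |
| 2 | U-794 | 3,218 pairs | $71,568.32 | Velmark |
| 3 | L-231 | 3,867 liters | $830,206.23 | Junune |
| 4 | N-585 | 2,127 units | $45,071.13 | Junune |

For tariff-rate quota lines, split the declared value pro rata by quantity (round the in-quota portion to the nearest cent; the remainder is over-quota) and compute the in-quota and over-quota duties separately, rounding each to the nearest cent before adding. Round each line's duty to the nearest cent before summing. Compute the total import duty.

$411,351.99

Line 1 (V-945, Velmark, 5,448 units, $1,114,388.40):
Code V-945 is under a tariff-rate quota (threshold 2,261 units). In-quota: 2,261 units at 4%; over-quota: 3,187 units at 32.5%.
Pro-rata value split: in-quota = $1,114,388.40 × 2,261/5,448 = $462,487.55; over-quota = $1,114,388.40 − $462,487.55 = $651,900.85.
In-quota duty = $462,487.55 × 4% = $18,499.50. Over-quota duty = $651,900.85 × 32.5% = $211,867.78.
Line duty = $18,499.50 + $211,867.78 = $230,367.28.
Line 2 (U-794, Velmark, 3,218 pairs, $71,568.32):
Base rate for U-794 is 1.5% + $2.99/pair.
Origin Velmark qualifies under the Mermark–Velmark agreement and U-794 is covered: preferential rate Free applies instead.
Duty = $71,568.32 × 0% = $0.00.
Line 3 (L-231, Junune, 3,867 liters, $830,206.23):
Base rate for L-231 is 6% + $0.92/liter.
Additional duty on L-231 from Junune: +15.1%. Applied ad valorem rate: 6% + 15.1% = 21.1%.
Duty = $830,206.23 × 21.1% + 3,867 × $0.92 = $178,731.15.
Line 4 (N-585, Junune, 2,127 units, $45,071.13):
Base rate for N-585 is 5%.
Duty = $45,071.13 × 5% = $2,253.56.
Total = $230,367.28 + $0.00 + $178,731.15 + $2,253.56 = $411,351.99.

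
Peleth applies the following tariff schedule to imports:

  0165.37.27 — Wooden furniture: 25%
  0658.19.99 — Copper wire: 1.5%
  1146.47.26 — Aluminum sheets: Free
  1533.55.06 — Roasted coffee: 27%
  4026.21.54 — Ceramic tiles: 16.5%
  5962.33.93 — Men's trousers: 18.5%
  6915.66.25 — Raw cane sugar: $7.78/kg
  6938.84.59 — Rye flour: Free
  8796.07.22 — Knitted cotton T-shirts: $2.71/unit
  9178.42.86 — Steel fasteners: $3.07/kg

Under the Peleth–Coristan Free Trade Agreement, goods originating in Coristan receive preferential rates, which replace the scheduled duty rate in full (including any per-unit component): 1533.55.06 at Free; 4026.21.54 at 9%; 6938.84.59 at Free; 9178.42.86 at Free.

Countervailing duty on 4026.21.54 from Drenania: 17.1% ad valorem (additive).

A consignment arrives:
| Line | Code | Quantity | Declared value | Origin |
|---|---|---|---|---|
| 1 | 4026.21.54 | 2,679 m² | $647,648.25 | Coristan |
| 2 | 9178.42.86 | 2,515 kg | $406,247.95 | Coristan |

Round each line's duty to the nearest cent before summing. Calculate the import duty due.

$58,288.34

Line 1 (4026.21.54, Coristan, 2,679 m², $647,648.25):
Base rate for 4026.21.54 is 16.5%.
Origin Coristan qualifies under the Peleth–Coristan agreement and 4026.21.54 is covered: preferential rate 9% applies instead.
The additional-duty order on 4026.21.54 targets Drenania, not Coristan; it does not apply.
Duty = $647,648.25 × 9% = $58,288.34.
Line 2 (9178.42.86, Coristan, 2,515 kg, $406,247.95):
Base rate for 9178.42.86 is $3.07/kg.
Origin Coristan qualifies under the Peleth–Coristan agreement and 9178.42.86 is covered: preferential rate Free applies instead.
Duty = $406,247.95 × 0% = $0.00.
Total = $58,288.34 + $0.00 = $58,288.34.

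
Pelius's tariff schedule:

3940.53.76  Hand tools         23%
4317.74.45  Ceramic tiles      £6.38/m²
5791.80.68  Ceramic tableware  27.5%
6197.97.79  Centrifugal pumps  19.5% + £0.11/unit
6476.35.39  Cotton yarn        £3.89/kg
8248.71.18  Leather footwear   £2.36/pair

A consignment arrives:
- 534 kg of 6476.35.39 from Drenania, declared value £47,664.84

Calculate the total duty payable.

Line 1 (6476.35.39, Drenania, 534 kg, £47,664.84):
Base rate for 6476.35.39 is £3.89/kg.
Duty = 534 × £3.89 = £2,077.26.

£2,077.26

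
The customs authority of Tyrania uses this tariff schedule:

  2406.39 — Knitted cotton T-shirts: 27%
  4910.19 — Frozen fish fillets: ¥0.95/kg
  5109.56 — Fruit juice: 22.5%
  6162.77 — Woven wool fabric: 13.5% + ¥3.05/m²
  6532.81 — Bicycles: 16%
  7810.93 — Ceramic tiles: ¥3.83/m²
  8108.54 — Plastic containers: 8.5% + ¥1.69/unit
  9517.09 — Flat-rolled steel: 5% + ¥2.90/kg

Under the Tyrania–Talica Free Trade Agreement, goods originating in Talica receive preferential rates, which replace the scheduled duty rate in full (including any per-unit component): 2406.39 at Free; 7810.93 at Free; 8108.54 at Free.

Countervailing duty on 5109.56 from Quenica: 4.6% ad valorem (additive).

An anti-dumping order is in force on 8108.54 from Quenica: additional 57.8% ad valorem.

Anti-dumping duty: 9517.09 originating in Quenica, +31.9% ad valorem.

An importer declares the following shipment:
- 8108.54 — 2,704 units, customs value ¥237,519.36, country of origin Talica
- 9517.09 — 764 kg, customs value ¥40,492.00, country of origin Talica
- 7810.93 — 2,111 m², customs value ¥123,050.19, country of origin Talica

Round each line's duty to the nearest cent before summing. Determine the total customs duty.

¥4,240.20

Line 1 (8108.54, Talica, 2,704 units, ¥237,519.36):
Base rate for 8108.54 is 8.5% + ¥1.69/unit.
Origin Talica qualifies under the Tyrania–Talica agreement and 8108.54 is covered: preferential rate Free applies instead.
The additional-duty order on 8108.54 targets Quenica, not Talica; it does not apply.
Duty = ¥237,519.36 × 0% = ¥0.00.
Line 2 (9517.09, Talica, 764 kg, ¥40,492.00):
Base rate for 9517.09 is 5% + ¥2.90/kg.
Origin Talica is the FTA partner but 9517.09 is not on the preference list; base rate stands.
The additional-duty order on 9517.09 targets Quenica, not Talica; it does not apply.
Duty = ¥40,492.00 × 5% + 764 × ¥2.90 = ¥4,240.20.
Line 3 (7810.93, Talica, 2,111 m², ¥123,050.19):
Base rate for 7810.93 is ¥3.83/m².
Origin Talica qualifies under the Tyrania–Talica agreement and 7810.93 is covered: preferential rate Free applies instead.
Duty = ¥123,050.19 × 0% = ¥0.00.
Total = ¥0.00 + ¥4,240.20 + ¥0.00 = ¥4,240.20.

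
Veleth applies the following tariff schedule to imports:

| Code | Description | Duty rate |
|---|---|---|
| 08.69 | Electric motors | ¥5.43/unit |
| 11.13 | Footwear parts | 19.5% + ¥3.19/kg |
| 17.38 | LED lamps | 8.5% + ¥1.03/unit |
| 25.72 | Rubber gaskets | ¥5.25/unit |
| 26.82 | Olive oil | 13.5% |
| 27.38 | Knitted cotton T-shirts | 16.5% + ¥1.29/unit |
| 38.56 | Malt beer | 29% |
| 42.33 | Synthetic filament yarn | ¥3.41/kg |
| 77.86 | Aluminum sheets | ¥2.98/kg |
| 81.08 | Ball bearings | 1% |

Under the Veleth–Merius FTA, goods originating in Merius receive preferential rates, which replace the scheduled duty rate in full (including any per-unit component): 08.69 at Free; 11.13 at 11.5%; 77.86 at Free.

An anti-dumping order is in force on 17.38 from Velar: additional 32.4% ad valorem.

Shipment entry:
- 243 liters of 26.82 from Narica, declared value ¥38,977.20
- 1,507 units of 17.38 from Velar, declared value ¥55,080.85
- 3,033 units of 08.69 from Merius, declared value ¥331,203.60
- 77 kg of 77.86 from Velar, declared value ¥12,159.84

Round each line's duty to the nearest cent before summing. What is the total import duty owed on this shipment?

¥29,571.66

Line 1 (26.82, Narica, 243 liters, ¥38,977.20):
Base rate for 26.82 is 13.5%.
Duty = ¥38,977.20 × 13.5% = ¥5,261.92.
Line 2 (17.38, Velar, 1,507 units, ¥55,080.85):
Base rate for 17.38 is 8.5% + ¥1.03/unit.
Additional duty on 17.38 from Velar: +32.4%. Applied ad valorem rate: 8.5% + 32.4% = 40.9%.
Duty = ¥55,080.85 × 40.9% + 1,507 × ¥1.03 = ¥24,080.28.
Line 3 (08.69, Merius, 3,033 units, ¥331,203.60):
Base rate for 08.69 is ¥5.43/unit.
Origin Merius qualifies under the Veleth–Merius agreement and 08.69 is covered: preferential rate Free applies instead.
Duty = ¥331,203.60 × 0% = ¥0.00.
Line 4 (77.86, Velar, 77 kg, ¥12,159.84):
Base rate for 77.86 is ¥2.98/kg.
77.86 has an FTA preferential rate, but origin Velar is not Merius; base rate stands.
Duty = 77 × ¥2.98 = ¥229.46.
Total = ¥5,261.92 + ¥24,080.28 + ¥0.00 + ¥229.46 = ¥29,571.66.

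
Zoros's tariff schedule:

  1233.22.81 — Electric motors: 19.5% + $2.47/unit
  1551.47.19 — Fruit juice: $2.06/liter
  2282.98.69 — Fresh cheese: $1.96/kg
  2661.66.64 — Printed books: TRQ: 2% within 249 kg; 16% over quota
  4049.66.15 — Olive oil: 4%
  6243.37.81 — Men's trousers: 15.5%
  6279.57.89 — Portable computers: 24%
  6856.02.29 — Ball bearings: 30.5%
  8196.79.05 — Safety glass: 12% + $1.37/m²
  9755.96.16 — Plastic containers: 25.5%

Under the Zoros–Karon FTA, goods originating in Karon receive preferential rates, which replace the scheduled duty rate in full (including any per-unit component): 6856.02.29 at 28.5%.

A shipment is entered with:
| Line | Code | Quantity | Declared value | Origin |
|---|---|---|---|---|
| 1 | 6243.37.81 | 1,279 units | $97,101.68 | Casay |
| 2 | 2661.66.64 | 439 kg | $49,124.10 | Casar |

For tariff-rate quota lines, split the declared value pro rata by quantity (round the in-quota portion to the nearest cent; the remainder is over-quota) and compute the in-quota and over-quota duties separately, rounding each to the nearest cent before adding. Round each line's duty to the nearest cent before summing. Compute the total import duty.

Line 1 (6243.37.81, Casay, 1,279 units, $97,101.68):
Base rate for 6243.37.81 is 15.5%.
Duty = $97,101.68 × 15.5% = $15,050.76.
Line 2 (2661.66.64, Casar, 439 kg, $49,124.10):
Code 2661.66.64 is under a tariff-rate quota (threshold 249 kg). In-quota: 249 kg at 2%; over-quota: 190 kg at 16%.
Pro-rata value split: in-quota = $49,124.10 × 249/439 = $27,863.10; over-quota = $49,124.10 − $27,863.10 = $21,261.00.
In-quota duty = $27,863.10 × 2% = $557.26. Over-quota duty = $21,261.00 × 16% = $3,401.76.
Line duty = $557.26 + $3,401.76 = $3,959.02.
Total = $15,050.76 + $3,959.02 = $19,009.78.

$19,009.78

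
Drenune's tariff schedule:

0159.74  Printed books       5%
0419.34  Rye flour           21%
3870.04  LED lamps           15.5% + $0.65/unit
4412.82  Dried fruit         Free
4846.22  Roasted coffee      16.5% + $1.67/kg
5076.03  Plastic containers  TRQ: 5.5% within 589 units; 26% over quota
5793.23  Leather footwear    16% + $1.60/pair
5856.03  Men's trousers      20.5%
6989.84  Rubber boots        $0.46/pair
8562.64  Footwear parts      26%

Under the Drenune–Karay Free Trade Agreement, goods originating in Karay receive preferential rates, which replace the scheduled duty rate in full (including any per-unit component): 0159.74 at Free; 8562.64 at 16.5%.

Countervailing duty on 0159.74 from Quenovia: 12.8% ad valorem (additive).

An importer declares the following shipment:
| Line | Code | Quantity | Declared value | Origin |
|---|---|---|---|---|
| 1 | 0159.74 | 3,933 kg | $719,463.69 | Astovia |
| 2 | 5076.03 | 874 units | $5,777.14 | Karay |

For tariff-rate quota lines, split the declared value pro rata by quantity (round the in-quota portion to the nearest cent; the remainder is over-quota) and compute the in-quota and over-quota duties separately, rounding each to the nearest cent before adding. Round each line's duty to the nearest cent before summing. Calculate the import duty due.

$36,677.11

Line 1 (0159.74, Astovia, 3,933 kg, $719,463.69):
Base rate for 0159.74 is 5%.
0159.74 has an FTA preferential rate, but origin Astovia is not Karay; base rate stands.
The additional-duty order on 0159.74 targets Quenovia, not Astovia; it does not apply.
Duty = $719,463.69 × 5% = $35,973.18.
Line 2 (5076.03, Karay, 874 units, $5,777.14):
Code 5076.03 is under a tariff-rate quota (threshold 589 units). In-quota: 589 units at 5.5%; over-quota: 285 units at 26%.
Pro-rata value split: in-quota = $5,777.14 × 589/874 = $3,893.29; over-quota = $5,777.14 − $3,893.29 = $1,883.85.
In-quota duty = $3,893.29 × 5.5% = $214.13. Over-quota duty = $1,883.85 × 26% = $489.80.
Line duty = $214.13 + $489.80 = $703.93.
Total = $35,973.18 + $703.93 = $36,677.11.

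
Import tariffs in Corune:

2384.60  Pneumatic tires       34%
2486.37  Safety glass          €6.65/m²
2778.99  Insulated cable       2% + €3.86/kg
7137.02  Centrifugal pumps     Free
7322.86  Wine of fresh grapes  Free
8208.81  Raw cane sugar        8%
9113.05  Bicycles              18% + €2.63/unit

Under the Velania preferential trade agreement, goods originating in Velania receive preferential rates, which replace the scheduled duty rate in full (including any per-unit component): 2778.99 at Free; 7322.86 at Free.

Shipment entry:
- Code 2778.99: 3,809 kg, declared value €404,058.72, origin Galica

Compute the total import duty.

€22,783.91

Line 1 (2778.99, Galica, 3,809 kg, €404,058.72):
Base rate for 2778.99 is 2% + €3.86/kg.
2778.99 has an FTA preferential rate, but origin Galica is not Velania; base rate stands.
Duty = €404,058.72 × 2% + 3,809 × €3.86 = €22,783.91.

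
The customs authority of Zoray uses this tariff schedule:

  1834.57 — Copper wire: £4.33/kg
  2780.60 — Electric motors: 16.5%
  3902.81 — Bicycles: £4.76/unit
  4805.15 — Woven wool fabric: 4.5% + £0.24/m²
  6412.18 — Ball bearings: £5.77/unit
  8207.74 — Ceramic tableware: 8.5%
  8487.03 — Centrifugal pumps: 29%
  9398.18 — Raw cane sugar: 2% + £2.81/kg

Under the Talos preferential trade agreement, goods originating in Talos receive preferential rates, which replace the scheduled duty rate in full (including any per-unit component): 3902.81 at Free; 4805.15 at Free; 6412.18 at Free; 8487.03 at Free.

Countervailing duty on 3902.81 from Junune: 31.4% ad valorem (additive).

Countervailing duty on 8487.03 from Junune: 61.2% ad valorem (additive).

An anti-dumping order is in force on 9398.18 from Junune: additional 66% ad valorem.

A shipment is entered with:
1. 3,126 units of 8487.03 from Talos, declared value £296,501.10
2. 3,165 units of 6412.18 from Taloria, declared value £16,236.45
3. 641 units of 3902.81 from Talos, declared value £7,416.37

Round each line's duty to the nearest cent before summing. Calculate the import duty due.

Line 1 (8487.03, Talos, 3,126 units, £296,501.10):
Base rate for 8487.03 is 29%.
Origin Talos qualifies under the Zoray–Talos agreement and 8487.03 is covered: preferential rate Free applies instead.
The additional-duty order on 8487.03 targets Junune, not Talos; it does not apply.
Duty = £296,501.10 × 0% = £0.00.
Line 2 (6412.18, Taloria, 3,165 units, £16,236.45):
Base rate for 6412.18 is £5.77/unit.
6412.18 has an FTA preferential rate, but origin Taloria is not Talos; base rate stands.
Duty = 3,165 × £5.77 = £18,262.05.
Line 3 (3902.81, Talos, 641 units, £7,416.37):
Base rate for 3902.81 is £4.76/unit.
Origin Talos qualifies under the Zoray–Talos agreement and 3902.81 is covered: preferential rate Free applies instead.
The additional-duty order on 3902.81 targets Junune, not Talos; it does not apply.
Duty = £7,416.37 × 0% = £0.00.
Total = £0.00 + £18,262.05 + £0.00 = £18,262.05.

£18,262.05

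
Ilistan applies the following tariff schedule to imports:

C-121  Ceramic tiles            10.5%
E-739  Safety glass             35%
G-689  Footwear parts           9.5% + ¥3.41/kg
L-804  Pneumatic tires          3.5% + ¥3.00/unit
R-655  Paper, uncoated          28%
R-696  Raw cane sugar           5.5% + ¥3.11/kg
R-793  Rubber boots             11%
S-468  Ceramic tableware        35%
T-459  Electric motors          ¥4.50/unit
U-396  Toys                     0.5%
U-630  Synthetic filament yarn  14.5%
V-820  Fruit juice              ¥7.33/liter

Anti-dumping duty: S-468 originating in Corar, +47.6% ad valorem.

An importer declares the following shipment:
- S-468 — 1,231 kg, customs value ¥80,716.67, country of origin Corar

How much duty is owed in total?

¥66,671.97

Line 1 (S-468, Corar, 1,231 kg, ¥80,716.67):
Base rate for S-468 is 35%.
Additional duty on S-468 from Corar: +47.6%. Applied ad valorem rate: 35% + 47.6% = 82.6%.
Duty = ¥80,716.67 × 82.6% = ¥66,671.97.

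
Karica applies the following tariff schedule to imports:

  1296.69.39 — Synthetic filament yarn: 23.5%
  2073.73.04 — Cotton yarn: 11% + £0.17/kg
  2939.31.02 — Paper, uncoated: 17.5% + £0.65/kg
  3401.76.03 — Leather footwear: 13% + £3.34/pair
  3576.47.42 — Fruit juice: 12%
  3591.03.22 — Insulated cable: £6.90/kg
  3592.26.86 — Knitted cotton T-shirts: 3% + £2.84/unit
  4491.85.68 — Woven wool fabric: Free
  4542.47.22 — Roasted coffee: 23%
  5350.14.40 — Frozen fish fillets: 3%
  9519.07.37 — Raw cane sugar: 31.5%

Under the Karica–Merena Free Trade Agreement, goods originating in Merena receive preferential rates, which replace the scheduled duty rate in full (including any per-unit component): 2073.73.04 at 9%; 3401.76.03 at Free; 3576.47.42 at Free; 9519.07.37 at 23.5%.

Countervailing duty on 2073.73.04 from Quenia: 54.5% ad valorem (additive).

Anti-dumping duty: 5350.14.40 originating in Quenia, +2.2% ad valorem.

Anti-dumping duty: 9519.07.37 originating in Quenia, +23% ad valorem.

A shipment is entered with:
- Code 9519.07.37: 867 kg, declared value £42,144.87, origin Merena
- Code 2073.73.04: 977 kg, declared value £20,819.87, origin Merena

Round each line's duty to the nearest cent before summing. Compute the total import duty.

Line 1 (9519.07.37, Merena, 867 kg, £42,144.87):
Base rate for 9519.07.37 is 31.5%.
Origin Merena qualifies under the Karica–Merena agreement and 9519.07.37 is covered: preferential rate 23.5% applies instead.
The additional-duty order on 9519.07.37 targets Quenia, not Merena; it does not apply.
Duty = £42,144.87 × 23.5% = £9,904.04.
Line 2 (2073.73.04, Merena, 977 kg, £20,819.87):
Base rate for 2073.73.04 is 11% + £0.17/kg.
Origin Merena qualifies under the Karica–Merena agreement and 2073.73.04 is covered: preferential rate 9% applies instead.
The additional-duty order on 2073.73.04 targets Quenia, not Merena; it does not apply.
Duty = £20,819.87 × 9% = £1,873.79.
Total = £9,904.04 + £1,873.79 = £11,777.83.

£11,777.83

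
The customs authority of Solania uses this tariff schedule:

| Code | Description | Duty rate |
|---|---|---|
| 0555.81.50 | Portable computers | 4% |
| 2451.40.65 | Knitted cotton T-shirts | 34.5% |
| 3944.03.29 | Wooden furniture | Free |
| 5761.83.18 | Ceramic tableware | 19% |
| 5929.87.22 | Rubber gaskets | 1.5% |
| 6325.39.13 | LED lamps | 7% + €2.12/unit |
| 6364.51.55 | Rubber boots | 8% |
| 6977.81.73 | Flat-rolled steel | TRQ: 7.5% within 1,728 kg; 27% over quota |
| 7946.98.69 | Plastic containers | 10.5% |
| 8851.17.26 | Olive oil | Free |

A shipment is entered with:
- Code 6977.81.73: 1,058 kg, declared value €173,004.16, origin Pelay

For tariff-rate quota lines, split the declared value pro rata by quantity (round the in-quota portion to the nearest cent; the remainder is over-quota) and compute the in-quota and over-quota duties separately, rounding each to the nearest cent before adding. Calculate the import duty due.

Line 1 (6977.81.73, Pelay, 1,058 kg, €173,004.16):
Code 6977.81.73 is under a tariff-rate quota (threshold 1,728 kg). Quantity 1,058 kg is within the quota, so the in-quota rate 7.5% applies to the full value.
Duty = €173,004.16 × 7.5% = €12,975.31.

€12,975.31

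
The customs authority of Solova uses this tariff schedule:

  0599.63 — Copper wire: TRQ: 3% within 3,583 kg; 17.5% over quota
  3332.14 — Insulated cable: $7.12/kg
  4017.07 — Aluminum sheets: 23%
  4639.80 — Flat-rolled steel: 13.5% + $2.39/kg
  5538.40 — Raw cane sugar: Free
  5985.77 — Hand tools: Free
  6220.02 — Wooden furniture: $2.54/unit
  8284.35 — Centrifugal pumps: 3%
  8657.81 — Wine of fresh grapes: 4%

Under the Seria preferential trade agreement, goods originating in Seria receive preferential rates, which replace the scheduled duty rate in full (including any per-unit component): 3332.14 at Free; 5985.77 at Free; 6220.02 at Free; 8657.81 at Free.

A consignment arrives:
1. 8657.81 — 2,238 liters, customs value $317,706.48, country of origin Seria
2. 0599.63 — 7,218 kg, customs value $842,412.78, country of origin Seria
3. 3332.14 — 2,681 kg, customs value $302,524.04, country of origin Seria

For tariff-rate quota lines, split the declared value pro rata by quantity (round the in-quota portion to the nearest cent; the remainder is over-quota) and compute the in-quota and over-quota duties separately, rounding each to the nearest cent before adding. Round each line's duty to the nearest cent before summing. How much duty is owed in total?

$86,787.31

Line 1 (8657.81, Seria, 2,238 liters, $317,706.48):
Base rate for 8657.81 is 4%.
Origin Seria qualifies under the Solova–Seria agreement and 8657.81 is covered: preferential rate Free applies instead.
Duty = $317,706.48 × 0% = $0.00.
Line 2 (0599.63, Seria, 7,218 kg, $842,412.78):
Code 0599.63 is under a tariff-rate quota (threshold 3,583 kg). In-quota: 3,583 kg at 3%; over-quota: 3,635 kg at 17.5%.
Pro-rata value split: in-quota = $842,412.78 × 3,583/7,218 = $418,171.93; over-quota = $842,412.78 − $418,171.93 = $424,240.85.
In-quota duty = $418,171.93 × 3% = $12,545.16. Over-quota duty = $424,240.85 × 17.5% = $74,242.15.
Line duty = $12,545.16 + $74,242.15 = $86,787.31.
Line 3 (3332.14, Seria, 2,681 kg, $302,524.04):
Base rate for 3332.14 is $7.12/kg.
Origin Seria qualifies under the Solova–Seria agreement and 3332.14 is covered: preferential rate Free applies instead.
Duty = $302,524.04 × 0% = $0.00.
Total = $0.00 + $86,787.31 + $0.00 = $86,787.31.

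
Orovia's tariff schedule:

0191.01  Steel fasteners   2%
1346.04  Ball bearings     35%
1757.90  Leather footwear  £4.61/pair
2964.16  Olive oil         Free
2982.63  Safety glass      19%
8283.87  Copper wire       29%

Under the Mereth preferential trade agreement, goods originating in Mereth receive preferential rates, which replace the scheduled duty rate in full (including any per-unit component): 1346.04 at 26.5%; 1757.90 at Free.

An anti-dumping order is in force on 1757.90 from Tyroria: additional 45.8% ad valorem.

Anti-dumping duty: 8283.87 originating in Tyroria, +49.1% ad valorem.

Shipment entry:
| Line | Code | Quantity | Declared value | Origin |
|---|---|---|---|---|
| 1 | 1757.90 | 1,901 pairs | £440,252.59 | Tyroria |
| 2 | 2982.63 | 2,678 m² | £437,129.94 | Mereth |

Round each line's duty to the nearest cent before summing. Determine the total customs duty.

Line 1 (1757.90, Tyroria, 1,901 pairs, £440,252.59):
Base rate for 1757.90 is £4.61/pair.
1757.90 has an FTA preferential rate, but origin Tyroria is not Mereth; base rate stands.
Additional duty on 1757.90 from Tyroria: +45.8% ad valorem. Applied ad valorem rate = 45.8%.
Duty = £440,252.59 × 45.8% + 1,901 × £4.61 = £210,399.30.
Line 2 (2982.63, Mereth, 2,678 m², £437,129.94):
Base rate for 2982.63 is 19%.
Origin Mereth is the FTA partner but 2982.63 is not on the preference list; base rate stands.
Duty = £437,129.94 × 19% = £83,054.69.
Total = £210,399.30 + £83,054.69 = £293,453.99.

£293,453.99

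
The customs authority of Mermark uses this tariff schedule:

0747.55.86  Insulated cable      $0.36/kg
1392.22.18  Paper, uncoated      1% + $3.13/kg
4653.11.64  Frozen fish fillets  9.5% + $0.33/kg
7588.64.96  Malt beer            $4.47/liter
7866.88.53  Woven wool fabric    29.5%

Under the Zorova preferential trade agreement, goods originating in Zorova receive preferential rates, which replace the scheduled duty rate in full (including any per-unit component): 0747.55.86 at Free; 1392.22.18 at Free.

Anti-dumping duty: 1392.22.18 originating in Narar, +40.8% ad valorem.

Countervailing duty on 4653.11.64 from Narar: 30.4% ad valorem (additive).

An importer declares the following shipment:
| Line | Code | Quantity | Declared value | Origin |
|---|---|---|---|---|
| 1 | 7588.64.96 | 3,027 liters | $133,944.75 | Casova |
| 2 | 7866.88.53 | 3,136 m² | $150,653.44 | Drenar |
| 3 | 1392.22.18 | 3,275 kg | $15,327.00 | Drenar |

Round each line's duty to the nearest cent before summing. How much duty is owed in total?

Line 1 (7588.64.96, Casova, 3,027 liters, $133,944.75):
Base rate for 7588.64.96 is $4.47/liter.
Duty = 3,027 × $4.47 = $13,530.69.
Line 2 (7866.88.53, Drenar, 3,136 m², $150,653.44):
Base rate for 7866.88.53 is 29.5%.
Duty = $150,653.44 × 29.5% = $44,442.76.
Line 3 (1392.22.18, Drenar, 3,275 kg, $15,327.00):
Base rate for 1392.22.18 is 1% + $3.13/kg.
1392.22.18 has an FTA preferential rate, but origin Drenar is not Zorova; base rate stands.
The additional-duty order on 1392.22.18 targets Narar, not Drenar; it does not apply.
Duty = $15,327.00 × 1% + 3,275 × $3.13 = $10,404.02.
Total = $13,530.69 + $44,442.76 + $10,404.02 = $68,377.47.

$68,377.47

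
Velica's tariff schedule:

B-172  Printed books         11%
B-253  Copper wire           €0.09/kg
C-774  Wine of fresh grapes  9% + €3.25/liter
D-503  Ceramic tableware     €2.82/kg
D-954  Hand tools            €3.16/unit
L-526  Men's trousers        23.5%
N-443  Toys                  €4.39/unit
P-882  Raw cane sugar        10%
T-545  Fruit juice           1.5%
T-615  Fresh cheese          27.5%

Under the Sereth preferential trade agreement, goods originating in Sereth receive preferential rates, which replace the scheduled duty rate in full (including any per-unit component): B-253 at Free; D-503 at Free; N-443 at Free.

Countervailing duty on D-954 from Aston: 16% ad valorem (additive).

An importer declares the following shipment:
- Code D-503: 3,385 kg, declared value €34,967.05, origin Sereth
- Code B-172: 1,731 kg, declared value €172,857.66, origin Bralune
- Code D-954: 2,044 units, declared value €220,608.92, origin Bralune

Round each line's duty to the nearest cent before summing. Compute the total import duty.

Line 1 (D-503, Sereth, 3,385 kg, €34,967.05):
Base rate for D-503 is €2.82/kg.
Origin Sereth qualifies under the Velica–Sereth agreement and D-503 is covered: preferential rate Free applies instead.
Duty = €34,967.05 × 0% = €0.00.
Line 2 (B-172, Bralune, 1,731 kg, €172,857.66):
Base rate for B-172 is 11%.
Duty = €172,857.66 × 11% = €19,014.34.
Line 3 (D-954, Bralune, 2,044 units, €220,608.92):
Base rate for D-954 is €3.16/unit.
The additional-duty order on D-954 targets Aston, not Bralune; it does not apply.
Duty = 2,044 × €3.16 = €6,459.04.
Total = €0.00 + €19,014.34 + €6,459.04 = €25,473.38.

€25,473.38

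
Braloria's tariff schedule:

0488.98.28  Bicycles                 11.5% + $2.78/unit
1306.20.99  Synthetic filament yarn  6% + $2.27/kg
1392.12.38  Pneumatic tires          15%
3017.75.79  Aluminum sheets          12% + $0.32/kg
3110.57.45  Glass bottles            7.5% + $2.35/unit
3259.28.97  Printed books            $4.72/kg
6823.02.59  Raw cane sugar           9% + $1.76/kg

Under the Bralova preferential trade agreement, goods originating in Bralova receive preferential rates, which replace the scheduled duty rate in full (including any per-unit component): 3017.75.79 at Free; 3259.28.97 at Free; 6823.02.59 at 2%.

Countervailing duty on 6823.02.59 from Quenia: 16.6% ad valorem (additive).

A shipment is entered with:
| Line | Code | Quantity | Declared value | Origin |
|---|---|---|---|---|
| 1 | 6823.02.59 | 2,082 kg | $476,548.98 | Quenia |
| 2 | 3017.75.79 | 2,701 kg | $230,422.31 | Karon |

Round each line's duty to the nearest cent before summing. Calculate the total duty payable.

Line 1 (6823.02.59, Quenia, 2,082 kg, $476,548.98):
Base rate for 6823.02.59 is 9% + $1.76/kg.
6823.02.59 has an FTA preferential rate, but origin Quenia is not Bralova; base rate stands.
Additional duty on 6823.02.59 from Quenia: +16.6%. Applied ad valorem rate: 9% + 16.6% = 25.6%.
Duty = $476,548.98 × 25.6% + 2,082 × $1.76 = $125,660.86.
Line 2 (3017.75.79, Karon, 2,701 kg, $230,422.31):
Base rate for 3017.75.79 is 12% + $0.32/kg.
3017.75.79 has an FTA preferential rate, but origin Karon is not Bralova; base rate stands.
Duty = $230,422.31 × 12% + 2,701 × $0.32 = $28,515.00.
Total = $125,660.86 + $28,515.00 = $154,175.86.

$154,175.86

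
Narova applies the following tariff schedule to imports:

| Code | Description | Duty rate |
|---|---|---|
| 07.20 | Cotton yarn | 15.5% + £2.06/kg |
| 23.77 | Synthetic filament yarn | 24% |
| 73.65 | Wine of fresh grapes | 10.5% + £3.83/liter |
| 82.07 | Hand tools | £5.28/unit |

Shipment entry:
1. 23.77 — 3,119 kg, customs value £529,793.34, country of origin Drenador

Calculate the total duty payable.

£127,150.40

Line 1 (23.77, Drenador, 3,119 kg, £529,793.34):
Base rate for 23.77 is 24%.
Duty = £529,793.34 × 24% = £127,150.40.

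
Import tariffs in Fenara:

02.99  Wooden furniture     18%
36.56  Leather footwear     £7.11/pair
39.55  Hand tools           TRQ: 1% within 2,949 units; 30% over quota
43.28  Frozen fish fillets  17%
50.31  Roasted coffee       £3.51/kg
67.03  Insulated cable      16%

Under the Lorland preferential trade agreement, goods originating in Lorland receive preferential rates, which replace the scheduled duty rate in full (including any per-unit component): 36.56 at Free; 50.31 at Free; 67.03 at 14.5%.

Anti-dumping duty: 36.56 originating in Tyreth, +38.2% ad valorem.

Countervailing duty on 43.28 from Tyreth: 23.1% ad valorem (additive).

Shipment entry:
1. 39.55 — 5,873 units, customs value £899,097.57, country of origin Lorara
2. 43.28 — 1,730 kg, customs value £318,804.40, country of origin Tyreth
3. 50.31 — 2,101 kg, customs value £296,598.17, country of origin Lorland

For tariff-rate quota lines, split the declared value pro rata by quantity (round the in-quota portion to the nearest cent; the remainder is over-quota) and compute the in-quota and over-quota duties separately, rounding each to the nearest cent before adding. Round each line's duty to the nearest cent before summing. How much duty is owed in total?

£266,645.73

Line 1 (39.55, Lorara, 5,873 units, £899,097.57):
Code 39.55 is under a tariff-rate quota (threshold 2,949 units). In-quota: 2,949 units at 1%; over-quota: 2,924 units at 30%.
Pro-rata value split: in-quota = £899,097.57 × 2,949/5,873 = £451,462.41; over-quota = £899,097.57 − £451,462.41 = £447,635.16.
In-quota duty = £451,462.41 × 1% = £4,514.62. Over-quota duty = £447,635.16 × 30% = £134,290.55.
Line duty = £4,514.62 + £134,290.55 = £138,805.17.
Line 2 (43.28, Tyreth, 1,730 kg, £318,804.40):
Base rate for 43.28 is 17%.
Additional duty on 43.28 from Tyreth: +23.1%. Applied ad valorem rate: 17% + 23.1% = 40.1%.
Duty = £318,804.40 × 40.1% = £127,840.56.
Line 3 (50.31, Lorland, 2,101 kg, £296,598.17):
Base rate for 50.31 is £3.51/kg.
Origin Lorland qualifies under the Fenara–Lorland agreement and 50.31 is covered: preferential rate Free applies instead.
Duty = £296,598.17 × 0% = £0.00.
Total = £138,805.17 + £127,840.56 + £0.00 = £266,645.73.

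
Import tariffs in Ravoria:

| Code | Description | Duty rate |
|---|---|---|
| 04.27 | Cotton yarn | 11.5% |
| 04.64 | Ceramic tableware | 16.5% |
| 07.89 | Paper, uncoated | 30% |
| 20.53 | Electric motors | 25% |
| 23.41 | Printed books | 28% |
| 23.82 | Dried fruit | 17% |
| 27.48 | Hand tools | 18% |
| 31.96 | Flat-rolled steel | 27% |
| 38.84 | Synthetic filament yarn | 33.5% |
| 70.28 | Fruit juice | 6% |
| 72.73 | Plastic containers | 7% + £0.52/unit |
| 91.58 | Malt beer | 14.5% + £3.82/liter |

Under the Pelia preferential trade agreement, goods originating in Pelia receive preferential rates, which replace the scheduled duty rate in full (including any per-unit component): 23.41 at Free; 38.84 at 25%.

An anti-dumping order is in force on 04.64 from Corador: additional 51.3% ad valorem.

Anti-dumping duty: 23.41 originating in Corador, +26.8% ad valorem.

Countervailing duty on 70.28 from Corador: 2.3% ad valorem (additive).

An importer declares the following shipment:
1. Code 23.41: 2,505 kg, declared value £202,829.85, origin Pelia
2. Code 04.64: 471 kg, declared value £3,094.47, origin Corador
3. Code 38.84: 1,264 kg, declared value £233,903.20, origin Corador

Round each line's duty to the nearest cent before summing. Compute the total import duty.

Line 1 (23.41, Pelia, 2,505 kg, £202,829.85):
Base rate for 23.41 is 28%.
Origin Pelia qualifies under the Ravoria–Pelia agreement and 23.41 is covered: preferential rate Free applies instead.
The additional-duty order on 23.41 targets Corador, not Pelia; it does not apply.
Duty = £202,829.85 × 0% = £0.00.
Line 2 (04.64, Corador, 471 kg, £3,094.47):
Base rate for 04.64 is 16.5%.
Additional duty on 04.64 from Corador: +51.3%. Applied ad valorem rate: 16.5% + 51.3% = 67.8%.
Duty = £3,094.47 × 67.8% = £2,098.05.
Line 3 (38.84, Corador, 1,264 kg, £233,903.20):
Base rate for 38.84 is 33.5%.
38.84 has an FTA preferential rate, but origin Corador is not Pelia; base rate stands.
Duty = £233,903.20 × 33.5% = £78,357.57.
Total = £0.00 + £2,098.05 + £78,357.57 = £80,455.62.

£80,455.62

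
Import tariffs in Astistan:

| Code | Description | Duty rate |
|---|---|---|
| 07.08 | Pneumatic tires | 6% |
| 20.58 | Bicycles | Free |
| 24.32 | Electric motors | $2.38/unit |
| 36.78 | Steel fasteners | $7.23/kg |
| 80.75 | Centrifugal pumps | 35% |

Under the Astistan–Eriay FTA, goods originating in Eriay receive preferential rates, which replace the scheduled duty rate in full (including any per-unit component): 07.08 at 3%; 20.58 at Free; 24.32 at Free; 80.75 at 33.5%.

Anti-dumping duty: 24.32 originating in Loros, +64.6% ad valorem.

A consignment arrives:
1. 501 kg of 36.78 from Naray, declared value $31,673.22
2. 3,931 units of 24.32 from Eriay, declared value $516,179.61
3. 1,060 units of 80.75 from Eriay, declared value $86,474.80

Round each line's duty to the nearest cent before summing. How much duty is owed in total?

Line 1 (36.78, Naray, 501 kg, $31,673.22):
Base rate for 36.78 is $7.23/kg.
Duty = 501 × $7.23 = $3,622.23.
Line 2 (24.32, Eriay, 3,931 units, $516,179.61):
Base rate for 24.32 is $2.38/unit.
Origin Eriay qualifies under the Astistan–Eriay agreement and 24.32 is covered: preferential rate Free applies instead.
The additional-duty order on 24.32 targets Loros, not Eriay; it does not apply.
Duty = $516,179.61 × 0% = $0.00.
Line 3 (80.75, Eriay, 1,060 units, $86,474.80):
Base rate for 80.75 is 35%.
Origin Eriay qualifies under the Astistan–Eriay agreement and 80.75 is covered: preferential rate 33.5% applies instead.
Duty = $86,474.80 × 33.5% = $28,969.06.
Total = $3,622.23 + $0.00 + $28,969.06 = $32,591.29.

$32,591.29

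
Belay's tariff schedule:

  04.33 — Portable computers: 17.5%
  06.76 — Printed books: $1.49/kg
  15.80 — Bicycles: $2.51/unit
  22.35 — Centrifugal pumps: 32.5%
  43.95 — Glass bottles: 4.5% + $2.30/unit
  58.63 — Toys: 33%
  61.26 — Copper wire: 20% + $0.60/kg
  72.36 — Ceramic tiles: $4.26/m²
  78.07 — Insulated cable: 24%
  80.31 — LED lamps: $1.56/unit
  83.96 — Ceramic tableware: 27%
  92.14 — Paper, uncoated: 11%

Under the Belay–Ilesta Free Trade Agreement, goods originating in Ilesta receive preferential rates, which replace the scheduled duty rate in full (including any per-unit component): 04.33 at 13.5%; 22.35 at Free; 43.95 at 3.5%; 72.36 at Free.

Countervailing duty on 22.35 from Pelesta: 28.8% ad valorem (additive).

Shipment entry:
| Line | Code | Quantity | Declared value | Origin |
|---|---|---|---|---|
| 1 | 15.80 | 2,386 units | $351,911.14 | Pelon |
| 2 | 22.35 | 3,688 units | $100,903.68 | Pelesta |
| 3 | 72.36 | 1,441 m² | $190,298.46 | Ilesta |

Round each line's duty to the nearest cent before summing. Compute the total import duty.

Line 1 (15.80, Pelon, 2,386 units, $351,911.14):
Base rate for 15.80 is $2.51/unit.
Duty = 2,386 × $2.51 = $5,988.86.
Line 2 (22.35, Pelesta, 3,688 units, $100,903.68):
Base rate for 22.35 is 32.5%.
22.35 has an FTA preferential rate, but origin Pelesta is not Ilesta; base rate stands.
Additional duty on 22.35 from Pelesta: +28.8%. Applied ad valorem rate: 32.5% + 28.8% = 61.3%.
Duty = $100,903.68 × 61.3% = $61,853.96.
Line 3 (72.36, Ilesta, 1,441 m², $190,298.46):
Base rate for 72.36 is $4.26/m².
Origin Ilesta qualifies under the Belay–Ilesta agreement and 72.36 is covered: preferential rate Free applies instead.
Duty = $190,298.46 × 0% = $0.00.
Total = $5,988.86 + $61,853.96 + $0.00 = $67,842.82.

$67,842.82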